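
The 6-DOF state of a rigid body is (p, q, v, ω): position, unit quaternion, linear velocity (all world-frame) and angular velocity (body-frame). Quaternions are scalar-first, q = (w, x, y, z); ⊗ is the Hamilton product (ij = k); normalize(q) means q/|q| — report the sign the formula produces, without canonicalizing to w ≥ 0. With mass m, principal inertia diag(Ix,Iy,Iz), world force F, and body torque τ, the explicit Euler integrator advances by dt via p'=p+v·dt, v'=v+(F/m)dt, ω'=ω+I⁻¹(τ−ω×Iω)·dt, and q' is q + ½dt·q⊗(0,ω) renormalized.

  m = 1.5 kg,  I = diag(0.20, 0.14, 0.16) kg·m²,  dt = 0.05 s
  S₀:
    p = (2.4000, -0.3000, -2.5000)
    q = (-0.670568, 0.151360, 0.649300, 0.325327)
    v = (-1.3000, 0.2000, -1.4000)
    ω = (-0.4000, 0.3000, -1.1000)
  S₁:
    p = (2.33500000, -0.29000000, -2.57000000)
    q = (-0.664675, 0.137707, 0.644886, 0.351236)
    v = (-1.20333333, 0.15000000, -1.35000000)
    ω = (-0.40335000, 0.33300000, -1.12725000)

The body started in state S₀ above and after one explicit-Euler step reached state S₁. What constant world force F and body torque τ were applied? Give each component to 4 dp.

F = (2.9000, -1.5000, 1.5000)
τ = (-0.0200, 0.1100, -0.0800)

Δv = v₁−v₀ = (0.09666667, -0.05000000, 0.05000000)
m·(v₁−v₀)/dt = (2.9000, -1.5000, 1.5000)
ω₁ − ω₀ = (-0.00335000, 0.03300000, -0.02725000)
gyro term ω₀×Iω₀ = (-0.0066, 0.0176, 0.0072)
applied torque τ = (-0.0200, 0.1100, -0.0800)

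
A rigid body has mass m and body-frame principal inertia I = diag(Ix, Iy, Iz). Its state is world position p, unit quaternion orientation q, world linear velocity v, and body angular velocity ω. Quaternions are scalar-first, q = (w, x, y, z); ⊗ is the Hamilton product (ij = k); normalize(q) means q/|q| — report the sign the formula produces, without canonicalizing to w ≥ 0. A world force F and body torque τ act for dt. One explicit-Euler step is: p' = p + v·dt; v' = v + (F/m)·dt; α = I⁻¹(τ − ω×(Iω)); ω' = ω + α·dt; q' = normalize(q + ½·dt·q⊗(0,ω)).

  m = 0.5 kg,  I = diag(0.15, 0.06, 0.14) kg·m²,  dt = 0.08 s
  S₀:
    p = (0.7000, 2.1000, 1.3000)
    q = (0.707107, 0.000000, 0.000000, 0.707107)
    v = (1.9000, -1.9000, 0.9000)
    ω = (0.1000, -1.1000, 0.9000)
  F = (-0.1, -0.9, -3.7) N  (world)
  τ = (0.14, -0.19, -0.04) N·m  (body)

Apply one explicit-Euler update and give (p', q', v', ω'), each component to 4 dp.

p' = (0.8520, 1.9480, 1.3720)
q' = (0.6805, 0.0339, -0.0282, 0.7314)
v' = (1.8840, -2.0440, 0.3080)
ω' = (0.2169, -1.3545, 0.8715)

ω×(Iω) gyroscopic = (-0.0792, 0.0009, 0.0099)
(τ − ω×Iω)/I = (1.4613, -3.1817, -0.3564)
ω' = ω + α·dt = (0.2169, -1.3545, 0.8715)
Hamilton product q⊗(0,ω) = (-0.6363963, 0.8485284, -0.7071070, 0.6363963)
q + ½dt·q⊗(0,ω), renormalized = (0.6805, 0.0339, -0.0282, 0.7314)
linear accel F/m = (-0.2000, -1.8000, -7.4000)
new position p' = (0.8520, 1.9480, 1.3720)
v + (F/m)dt = (1.8840, -2.0440, 0.3080)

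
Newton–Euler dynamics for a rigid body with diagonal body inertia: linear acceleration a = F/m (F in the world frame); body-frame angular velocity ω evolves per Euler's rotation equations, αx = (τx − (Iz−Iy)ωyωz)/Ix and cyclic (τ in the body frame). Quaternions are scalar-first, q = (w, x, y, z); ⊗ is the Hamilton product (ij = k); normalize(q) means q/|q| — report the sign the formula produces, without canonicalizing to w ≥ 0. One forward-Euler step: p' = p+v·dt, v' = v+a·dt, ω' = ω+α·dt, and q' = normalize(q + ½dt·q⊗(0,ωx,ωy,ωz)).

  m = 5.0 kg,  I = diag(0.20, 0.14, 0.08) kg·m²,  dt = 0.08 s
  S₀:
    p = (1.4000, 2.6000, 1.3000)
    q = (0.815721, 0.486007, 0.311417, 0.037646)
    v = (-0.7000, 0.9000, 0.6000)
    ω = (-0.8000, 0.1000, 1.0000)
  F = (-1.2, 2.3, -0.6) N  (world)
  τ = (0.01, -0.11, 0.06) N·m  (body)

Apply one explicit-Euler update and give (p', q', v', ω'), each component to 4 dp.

(τ − ω×Iω)/I = (0.0800, -0.1000, 0.6900)
new body rate ω' = (-0.7936, 0.0920, 1.0552)
q⊗(0,ω) = (0.3200179, -0.3449244, -0.4345517, 1.1134553)
q' = normalize(q + ½dt·q⊗(0,ω)) = (0.8274, 0.4716, 0.2936, 0.0821)
a = F/m = (-0.2400, 0.4600, -0.1200)
new position p' = (1.3440, 2.6720, 1.3480)
v + (F/m)dt = (-0.7192, 0.9368, 0.5904)

p' = (1.3440, 2.6720, 1.3480)
q' = (0.8274, 0.4716, 0.2936, 0.0821)
v' = (-0.7192, 0.9368, 0.5904)
ω' = (-0.7936, 0.0920, 1.0552)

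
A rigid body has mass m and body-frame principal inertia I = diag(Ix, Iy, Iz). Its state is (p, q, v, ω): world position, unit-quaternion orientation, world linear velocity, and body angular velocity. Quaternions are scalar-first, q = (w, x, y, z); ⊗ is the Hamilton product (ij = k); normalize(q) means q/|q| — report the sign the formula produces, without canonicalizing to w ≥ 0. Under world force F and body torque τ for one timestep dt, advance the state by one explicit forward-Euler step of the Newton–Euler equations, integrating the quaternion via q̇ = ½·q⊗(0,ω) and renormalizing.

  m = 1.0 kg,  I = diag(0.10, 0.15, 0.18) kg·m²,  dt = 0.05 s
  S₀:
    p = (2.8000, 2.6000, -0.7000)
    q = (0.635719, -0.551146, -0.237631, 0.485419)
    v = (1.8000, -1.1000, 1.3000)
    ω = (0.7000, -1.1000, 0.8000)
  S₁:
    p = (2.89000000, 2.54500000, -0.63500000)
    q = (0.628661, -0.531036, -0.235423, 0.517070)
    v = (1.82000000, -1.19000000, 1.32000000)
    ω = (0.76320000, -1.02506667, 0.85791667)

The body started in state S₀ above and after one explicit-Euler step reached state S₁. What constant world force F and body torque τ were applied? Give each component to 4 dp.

F = (0.4000, -1.8000, 0.4000)
τ = (0.1000, 0.1800, 0.1700)

Δv = v₁−v₀ = (0.02000000, -0.09000000, 0.02000000)
F = m·Δv/dt = (0.4000, -1.8000, 0.4000)
Δω = ω₁−ω₀ = (0.06320000, 0.07493333, 0.05791667)
ω₀×(Iω₀) = (-0.0264, -0.0448, -0.0385)
I·α + gyro = (0.1000, 0.1800, 0.1700)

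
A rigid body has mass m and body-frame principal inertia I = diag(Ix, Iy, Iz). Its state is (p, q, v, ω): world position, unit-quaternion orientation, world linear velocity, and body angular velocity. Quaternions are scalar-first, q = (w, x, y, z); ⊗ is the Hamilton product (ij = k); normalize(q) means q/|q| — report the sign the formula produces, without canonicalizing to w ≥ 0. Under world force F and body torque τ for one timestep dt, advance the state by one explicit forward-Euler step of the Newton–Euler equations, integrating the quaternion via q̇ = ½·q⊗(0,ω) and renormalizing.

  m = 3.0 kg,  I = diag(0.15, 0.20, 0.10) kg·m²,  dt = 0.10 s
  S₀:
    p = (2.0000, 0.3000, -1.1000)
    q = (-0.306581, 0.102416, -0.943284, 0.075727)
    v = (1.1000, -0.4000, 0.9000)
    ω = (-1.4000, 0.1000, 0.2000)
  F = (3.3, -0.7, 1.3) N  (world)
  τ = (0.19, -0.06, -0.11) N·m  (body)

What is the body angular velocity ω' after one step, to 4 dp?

ω' = (-1.2720, 0.0770, 0.0970)

α = I⁻¹(τ − ω×Iω) = (1.2800, -0.2300, -1.0300)
ω + α·dt = (-1.2720, 0.0770, 0.0970)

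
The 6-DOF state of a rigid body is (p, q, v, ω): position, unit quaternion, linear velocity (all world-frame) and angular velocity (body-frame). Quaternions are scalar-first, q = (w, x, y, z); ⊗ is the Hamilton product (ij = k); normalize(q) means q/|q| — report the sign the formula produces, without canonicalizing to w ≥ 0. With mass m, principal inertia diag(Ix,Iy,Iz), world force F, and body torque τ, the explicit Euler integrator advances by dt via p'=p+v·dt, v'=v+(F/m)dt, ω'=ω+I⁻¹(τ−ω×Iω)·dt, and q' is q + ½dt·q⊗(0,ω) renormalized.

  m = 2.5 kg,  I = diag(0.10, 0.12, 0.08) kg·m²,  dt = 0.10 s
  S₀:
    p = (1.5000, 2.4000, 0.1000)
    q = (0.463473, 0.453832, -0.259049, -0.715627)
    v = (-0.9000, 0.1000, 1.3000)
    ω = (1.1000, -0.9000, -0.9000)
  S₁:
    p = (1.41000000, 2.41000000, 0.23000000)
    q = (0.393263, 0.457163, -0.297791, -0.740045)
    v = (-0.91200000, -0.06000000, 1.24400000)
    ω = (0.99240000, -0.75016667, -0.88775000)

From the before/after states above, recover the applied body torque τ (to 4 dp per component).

Δω = ω₁−ω₀ = (-0.10760000, 0.14983333, 0.01225000)
applied torque τ = (-0.1400, 0.1600, -0.0100)

τ = (-0.1400, 0.1600, -0.0100)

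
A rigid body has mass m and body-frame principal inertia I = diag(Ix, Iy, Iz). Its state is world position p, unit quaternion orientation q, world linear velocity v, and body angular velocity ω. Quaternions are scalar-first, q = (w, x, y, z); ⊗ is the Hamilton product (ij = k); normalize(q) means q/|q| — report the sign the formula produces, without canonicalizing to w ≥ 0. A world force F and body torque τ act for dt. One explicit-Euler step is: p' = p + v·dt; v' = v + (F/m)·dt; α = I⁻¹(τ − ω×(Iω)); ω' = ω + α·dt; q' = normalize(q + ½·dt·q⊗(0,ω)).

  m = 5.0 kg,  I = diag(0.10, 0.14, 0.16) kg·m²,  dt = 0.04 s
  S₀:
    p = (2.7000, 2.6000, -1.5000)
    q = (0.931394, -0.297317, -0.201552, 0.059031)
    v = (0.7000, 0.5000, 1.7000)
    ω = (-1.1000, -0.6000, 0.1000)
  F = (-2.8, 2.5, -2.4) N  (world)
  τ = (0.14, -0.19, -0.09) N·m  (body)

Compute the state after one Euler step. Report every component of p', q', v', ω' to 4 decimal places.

new position p' = (2.7280, 2.6200, -1.4320)
v + (F/m)dt = (0.6776, 0.5200, 1.6808)
α = I⁻¹(τ − ω×Iω) = (1.4120, -1.4043, -0.7275)
ω + α·dt = (-1.0435, -0.6562, 0.0709)
2q̇ = q⊗(0,ω) = (-0.4538830, -1.0092700, -0.5940388, 0.0498224)
updated quaternion q' = (0.9220, -0.3174, -0.2134, 0.0600)

p' = (2.7280, 2.6200, -1.4320)
q' = (0.9220, -0.3174, -0.2134, 0.0600)
v' = (0.6776, 0.5200, 1.6808)
ω' = (-1.0435, -0.6562, 0.0709)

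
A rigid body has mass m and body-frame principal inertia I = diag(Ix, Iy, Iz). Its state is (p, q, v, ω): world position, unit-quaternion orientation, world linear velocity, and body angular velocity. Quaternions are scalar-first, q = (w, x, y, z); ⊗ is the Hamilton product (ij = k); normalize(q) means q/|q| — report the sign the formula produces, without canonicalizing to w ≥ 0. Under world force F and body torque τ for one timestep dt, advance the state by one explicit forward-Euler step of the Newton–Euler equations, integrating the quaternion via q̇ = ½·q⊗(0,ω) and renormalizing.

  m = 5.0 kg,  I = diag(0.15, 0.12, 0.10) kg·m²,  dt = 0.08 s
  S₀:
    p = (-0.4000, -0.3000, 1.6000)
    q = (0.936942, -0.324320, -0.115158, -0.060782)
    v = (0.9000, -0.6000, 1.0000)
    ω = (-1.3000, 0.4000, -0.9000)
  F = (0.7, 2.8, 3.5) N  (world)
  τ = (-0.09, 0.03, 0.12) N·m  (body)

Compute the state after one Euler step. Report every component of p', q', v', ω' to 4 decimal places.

p' = (-0.3280, -0.3480, 1.6800)
q' = (0.9178, -0.3671, -0.1085, -0.1055)
v' = (0.9112, -0.5552, 1.0560)
ω' = (-1.3518, 0.3810, -0.8165)

linear accel F/m = (0.1400, 0.5600, 0.7000)
p + v·dt = (-0.3280, -0.3480, 1.6800)
new velocity v' = (0.9112, -0.5552, 1.0560)
α = I⁻¹(τ − ω×Iω) = (-0.6480, -0.2375, 1.0440)
new body rate ω' = (-1.3518, 0.3810, -0.8165)
Hamilton product q⊗(0,ω) = (-0.4302566, -1.0900696, 0.1619054, -1.1226812)
updated quaternion q' = (0.9178, -0.3671, -0.1085, -0.1055)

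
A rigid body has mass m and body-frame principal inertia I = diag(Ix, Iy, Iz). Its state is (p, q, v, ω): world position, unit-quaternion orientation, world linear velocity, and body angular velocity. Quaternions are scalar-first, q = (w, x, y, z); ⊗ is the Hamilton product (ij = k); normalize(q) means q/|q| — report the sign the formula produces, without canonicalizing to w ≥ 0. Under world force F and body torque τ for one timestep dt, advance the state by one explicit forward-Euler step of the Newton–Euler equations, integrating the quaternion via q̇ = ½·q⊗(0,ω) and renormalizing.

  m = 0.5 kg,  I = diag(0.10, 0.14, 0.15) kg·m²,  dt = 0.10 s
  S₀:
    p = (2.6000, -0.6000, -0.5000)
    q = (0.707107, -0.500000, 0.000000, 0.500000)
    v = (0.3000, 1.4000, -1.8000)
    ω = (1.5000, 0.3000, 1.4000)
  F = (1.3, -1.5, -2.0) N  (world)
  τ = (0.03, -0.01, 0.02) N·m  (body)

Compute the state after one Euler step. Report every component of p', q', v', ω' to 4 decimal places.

p' = (2.6300, -0.4600, -0.6800)
q' = (0.7058, -0.4520, 0.0827, 0.5391)
v' = (0.5600, 1.1000, -2.2000)
ω' = (1.5258, 0.3679, 1.4013)

linear accel F/m = (2.6000, -3.0000, -4.0000)
new position p' = (2.6300, -0.4600, -0.6800)
v + (F/m)dt = (0.5600, 1.1000, -2.2000)
gyro term ω×Iω = (0.0042, -0.1050, 0.0180)
α = I⁻¹(τ − ω×Iω) = (0.2580, 0.6786, 0.0133)
ω' = ω + α·dt = (1.5258, 0.3679, 1.4013)
q⊗(0,ω) = (0.0500000, 0.9106605, 1.6621321, 0.8399498)
updated quaternion q' = (0.7058, -0.4520, 0.0827, 0.5391)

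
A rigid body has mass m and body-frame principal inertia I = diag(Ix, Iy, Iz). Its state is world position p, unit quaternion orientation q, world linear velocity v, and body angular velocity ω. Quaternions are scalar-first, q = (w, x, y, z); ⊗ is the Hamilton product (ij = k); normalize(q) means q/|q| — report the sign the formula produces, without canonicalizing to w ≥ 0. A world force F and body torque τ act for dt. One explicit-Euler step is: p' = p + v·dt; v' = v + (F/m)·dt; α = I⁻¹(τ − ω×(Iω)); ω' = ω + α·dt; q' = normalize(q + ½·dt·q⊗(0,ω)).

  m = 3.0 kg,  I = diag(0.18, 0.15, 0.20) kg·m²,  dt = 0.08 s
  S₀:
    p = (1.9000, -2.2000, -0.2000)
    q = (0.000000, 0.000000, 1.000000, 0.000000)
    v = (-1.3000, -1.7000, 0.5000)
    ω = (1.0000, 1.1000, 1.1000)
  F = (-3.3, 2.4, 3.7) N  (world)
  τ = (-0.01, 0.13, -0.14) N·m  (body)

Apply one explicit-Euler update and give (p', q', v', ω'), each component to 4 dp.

a = (-1.1000, 0.8000, 1.2333)
p' = p + v·dt = (1.7960, -2.3360, -0.1600)
new velocity v' = (-1.3880, -1.6360, 0.5987)
(τ − ω×Iω)/I = (-0.3917, 1.0133, -0.5350)
ω + α·dt = (0.9687, 1.1811, 1.0572)
2q̇ = q⊗(0,ω) = (-1.1000000, 1.1000000, 0.0000000, -1.0000000)
updated quaternion q' = (-0.0439, 0.0439, 0.9973, -0.0399)

p' = (1.7960, -2.3360, -0.1600)
q' = (-0.0439, 0.0439, 0.9973, -0.0399)
v' = (-1.3880, -1.6360, 0.5987)
ω' = (0.9687, 1.1811, 1.0572)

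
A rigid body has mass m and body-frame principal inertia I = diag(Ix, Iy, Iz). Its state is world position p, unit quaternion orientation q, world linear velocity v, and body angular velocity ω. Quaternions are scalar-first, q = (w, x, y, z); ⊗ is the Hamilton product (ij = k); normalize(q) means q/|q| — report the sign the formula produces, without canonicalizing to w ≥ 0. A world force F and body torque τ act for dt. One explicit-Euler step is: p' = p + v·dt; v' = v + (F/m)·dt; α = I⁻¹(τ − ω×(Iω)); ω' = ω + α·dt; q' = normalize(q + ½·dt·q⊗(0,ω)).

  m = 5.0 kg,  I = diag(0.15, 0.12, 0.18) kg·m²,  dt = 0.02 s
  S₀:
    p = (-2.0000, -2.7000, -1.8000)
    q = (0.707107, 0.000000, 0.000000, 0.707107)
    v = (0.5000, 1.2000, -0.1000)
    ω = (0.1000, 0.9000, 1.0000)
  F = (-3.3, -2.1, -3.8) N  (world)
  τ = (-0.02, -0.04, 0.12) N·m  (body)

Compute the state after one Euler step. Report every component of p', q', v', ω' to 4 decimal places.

p' = (-1.9900, -2.6760, -1.8020)
q' = (0.7000, -0.0057, 0.0071, 0.7141)
v' = (0.4868, 1.1916, -0.1152)
ω' = (0.0901, 0.8938, 1.0136)

a = F/m = (-0.6600, -0.4200, -0.7600)
new position p' = (-1.9900, -2.6760, -1.8020)
v' = v + a·dt = (0.4868, 1.1916, -0.1152)
ω×(Iω) gyroscopic = (0.0540, -0.0030, -0.0027)
(τ − ω×Iω)/I = (-0.4933, -0.3083, 0.6817)
ω + α·dt = (0.0901, 0.8938, 1.0136)
2q̇ = q⊗(0,ω) = (-0.7071070, -0.5656856, 0.7071070, 0.7071070)
q' = normalize(q + ½dt·q⊗(0,ω)) = (0.7000, -0.0057, 0.0071, 0.7141)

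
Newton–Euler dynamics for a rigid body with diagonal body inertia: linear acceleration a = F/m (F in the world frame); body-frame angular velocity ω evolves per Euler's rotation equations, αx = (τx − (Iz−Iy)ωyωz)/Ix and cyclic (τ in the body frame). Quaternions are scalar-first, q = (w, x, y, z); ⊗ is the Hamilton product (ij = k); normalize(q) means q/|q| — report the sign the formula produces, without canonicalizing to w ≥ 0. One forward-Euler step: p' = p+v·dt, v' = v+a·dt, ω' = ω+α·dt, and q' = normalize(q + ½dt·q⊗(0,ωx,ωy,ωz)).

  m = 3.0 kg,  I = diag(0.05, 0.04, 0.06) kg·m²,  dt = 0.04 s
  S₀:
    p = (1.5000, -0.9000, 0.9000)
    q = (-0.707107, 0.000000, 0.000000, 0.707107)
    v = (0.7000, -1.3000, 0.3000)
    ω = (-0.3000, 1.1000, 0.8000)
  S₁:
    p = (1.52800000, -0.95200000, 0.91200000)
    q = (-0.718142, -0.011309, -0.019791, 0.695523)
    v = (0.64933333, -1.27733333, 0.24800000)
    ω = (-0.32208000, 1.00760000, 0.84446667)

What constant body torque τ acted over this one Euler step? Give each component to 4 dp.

ω₁ − ω₀ = (-0.02208000, -0.09240000, 0.04446667)
applied torque τ = (-0.0100, -0.0900, 0.0700)

τ = (-0.0100, -0.0900, 0.0700)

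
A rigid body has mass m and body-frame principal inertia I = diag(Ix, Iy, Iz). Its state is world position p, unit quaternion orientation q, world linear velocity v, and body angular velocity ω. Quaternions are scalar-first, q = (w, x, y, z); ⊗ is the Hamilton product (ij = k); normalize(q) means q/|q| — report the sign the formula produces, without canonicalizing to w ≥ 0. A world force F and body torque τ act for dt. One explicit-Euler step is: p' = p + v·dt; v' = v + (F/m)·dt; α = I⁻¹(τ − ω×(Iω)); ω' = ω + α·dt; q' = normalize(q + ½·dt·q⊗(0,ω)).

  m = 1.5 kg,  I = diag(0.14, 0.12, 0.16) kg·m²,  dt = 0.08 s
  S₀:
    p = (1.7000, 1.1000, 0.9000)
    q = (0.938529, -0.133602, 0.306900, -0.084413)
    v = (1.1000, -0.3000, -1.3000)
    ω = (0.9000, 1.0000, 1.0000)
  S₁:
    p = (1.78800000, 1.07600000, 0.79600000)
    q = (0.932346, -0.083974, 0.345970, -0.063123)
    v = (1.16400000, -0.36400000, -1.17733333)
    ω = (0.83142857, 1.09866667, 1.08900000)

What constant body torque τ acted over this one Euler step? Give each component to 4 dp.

ω₁ − ω₀ = (-0.06857143, 0.09866667, 0.08900000)
I·α + gyro = (-0.0800, 0.1300, 0.1600)

τ = (-0.0800, 0.1300, 0.1600)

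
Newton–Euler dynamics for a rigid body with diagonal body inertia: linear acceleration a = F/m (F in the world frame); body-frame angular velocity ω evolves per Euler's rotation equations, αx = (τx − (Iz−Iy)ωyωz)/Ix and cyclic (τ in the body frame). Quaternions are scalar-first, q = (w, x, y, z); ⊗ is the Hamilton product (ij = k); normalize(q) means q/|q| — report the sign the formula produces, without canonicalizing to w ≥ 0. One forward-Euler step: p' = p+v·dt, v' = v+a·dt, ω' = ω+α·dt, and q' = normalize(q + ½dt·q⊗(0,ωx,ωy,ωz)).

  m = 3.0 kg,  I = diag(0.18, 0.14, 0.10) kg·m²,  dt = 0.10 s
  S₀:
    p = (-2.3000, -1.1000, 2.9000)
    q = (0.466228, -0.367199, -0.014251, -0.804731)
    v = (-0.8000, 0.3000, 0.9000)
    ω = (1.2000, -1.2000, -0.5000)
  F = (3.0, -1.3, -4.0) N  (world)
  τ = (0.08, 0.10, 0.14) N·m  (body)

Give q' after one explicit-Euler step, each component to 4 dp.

q' = (0.4655, -0.3856, -0.0993, -0.7904)

2q̇ = q⊗(0,ω) = (0.0211721, -0.3990781, -1.7087503, 0.2246260)
q' = normalize(q + ½dt·q⊗(0,ω)) = (0.4655, -0.3856, -0.0993, -0.7904)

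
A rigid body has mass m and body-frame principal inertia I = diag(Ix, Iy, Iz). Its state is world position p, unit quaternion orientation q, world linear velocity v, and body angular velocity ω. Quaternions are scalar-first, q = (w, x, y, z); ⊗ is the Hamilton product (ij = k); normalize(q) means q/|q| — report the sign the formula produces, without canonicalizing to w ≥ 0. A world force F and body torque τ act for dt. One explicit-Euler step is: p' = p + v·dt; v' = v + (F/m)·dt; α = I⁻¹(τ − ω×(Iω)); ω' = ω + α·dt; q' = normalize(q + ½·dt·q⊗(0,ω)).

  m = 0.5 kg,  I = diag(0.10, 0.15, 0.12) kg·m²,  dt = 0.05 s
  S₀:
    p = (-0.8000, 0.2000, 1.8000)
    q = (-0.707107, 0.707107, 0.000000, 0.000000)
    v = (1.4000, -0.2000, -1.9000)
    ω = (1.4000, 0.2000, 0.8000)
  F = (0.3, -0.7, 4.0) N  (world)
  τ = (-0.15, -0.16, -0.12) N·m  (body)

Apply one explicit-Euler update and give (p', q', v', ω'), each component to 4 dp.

p' = (-0.7300, 0.1900, 1.7050)
q' = (-0.7313, 0.6818, -0.0177, -0.0106)
v' = (1.4300, -0.2700, -1.5000)
ω' = (1.3274, 0.1541, 0.7442)

(τ − ω×Iω)/I = (-1.4520, -0.9173, -1.1167)
ω + α·dt = (1.3274, 0.1541, 0.7442)
2q̇ = q⊗(0,ω) = (-0.9899498, -0.9899498, -0.7071070, -0.4242642)
q' = normalize(q + ½dt·q⊗(0,ω)) = (-0.7313, 0.6818, -0.0177, -0.0106)
linear accel F/m = (0.6000, -1.4000, 8.0000)
p + v·dt = (-0.7300, 0.1900, 1.7050)
new velocity v' = (1.4300, -0.2700, -1.5000)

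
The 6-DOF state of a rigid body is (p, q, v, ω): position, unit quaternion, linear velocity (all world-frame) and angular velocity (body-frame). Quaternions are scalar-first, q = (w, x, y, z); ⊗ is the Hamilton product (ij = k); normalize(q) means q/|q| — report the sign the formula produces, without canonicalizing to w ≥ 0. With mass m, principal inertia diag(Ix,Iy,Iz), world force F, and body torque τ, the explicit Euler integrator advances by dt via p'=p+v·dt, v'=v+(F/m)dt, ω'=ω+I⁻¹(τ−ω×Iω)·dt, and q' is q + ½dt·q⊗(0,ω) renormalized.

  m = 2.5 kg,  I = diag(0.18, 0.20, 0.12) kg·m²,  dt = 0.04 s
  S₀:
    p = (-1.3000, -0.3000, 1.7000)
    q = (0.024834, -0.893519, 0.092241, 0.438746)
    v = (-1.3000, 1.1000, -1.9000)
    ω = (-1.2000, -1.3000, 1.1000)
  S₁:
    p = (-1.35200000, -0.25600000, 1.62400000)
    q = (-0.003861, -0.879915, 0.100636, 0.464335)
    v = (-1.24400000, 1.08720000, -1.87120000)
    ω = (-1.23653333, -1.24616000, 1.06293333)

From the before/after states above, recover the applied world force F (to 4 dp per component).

F = (3.5000, -0.8000, 1.8000)

Δv = v₁−v₀ = (0.05600000, -0.01280000, 0.02880000)
F = m·Δv/dt = (3.5000, -0.8000, 1.8000)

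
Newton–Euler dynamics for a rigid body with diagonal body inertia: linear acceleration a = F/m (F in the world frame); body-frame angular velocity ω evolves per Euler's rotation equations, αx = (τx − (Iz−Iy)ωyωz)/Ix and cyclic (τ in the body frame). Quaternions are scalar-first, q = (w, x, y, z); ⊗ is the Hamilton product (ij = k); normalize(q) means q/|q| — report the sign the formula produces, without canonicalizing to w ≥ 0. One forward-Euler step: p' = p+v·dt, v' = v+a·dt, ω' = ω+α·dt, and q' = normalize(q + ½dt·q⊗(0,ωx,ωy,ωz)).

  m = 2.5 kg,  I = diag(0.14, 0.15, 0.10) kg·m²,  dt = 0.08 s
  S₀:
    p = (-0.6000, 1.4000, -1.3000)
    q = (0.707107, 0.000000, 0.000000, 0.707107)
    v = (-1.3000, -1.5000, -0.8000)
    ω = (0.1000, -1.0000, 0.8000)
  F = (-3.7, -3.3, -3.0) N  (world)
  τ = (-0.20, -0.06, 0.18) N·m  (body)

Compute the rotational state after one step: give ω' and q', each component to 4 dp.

ω' = (-0.0371, -1.0337, 0.9448)
q' = (0.6836, 0.0311, -0.0254, 0.7288)

(τ − ω×Iω)/I = (-1.7143, -0.4213, 1.8100)
ω' = ω + α·dt = (-0.0371, -1.0337, 0.9448)
2q̇ = q⊗(0,ω) = (-0.5656856, 0.7778177, -0.6363963, 0.5656856)
updated quaternion q' = (0.6836, 0.0311, -0.0254, 0.7288)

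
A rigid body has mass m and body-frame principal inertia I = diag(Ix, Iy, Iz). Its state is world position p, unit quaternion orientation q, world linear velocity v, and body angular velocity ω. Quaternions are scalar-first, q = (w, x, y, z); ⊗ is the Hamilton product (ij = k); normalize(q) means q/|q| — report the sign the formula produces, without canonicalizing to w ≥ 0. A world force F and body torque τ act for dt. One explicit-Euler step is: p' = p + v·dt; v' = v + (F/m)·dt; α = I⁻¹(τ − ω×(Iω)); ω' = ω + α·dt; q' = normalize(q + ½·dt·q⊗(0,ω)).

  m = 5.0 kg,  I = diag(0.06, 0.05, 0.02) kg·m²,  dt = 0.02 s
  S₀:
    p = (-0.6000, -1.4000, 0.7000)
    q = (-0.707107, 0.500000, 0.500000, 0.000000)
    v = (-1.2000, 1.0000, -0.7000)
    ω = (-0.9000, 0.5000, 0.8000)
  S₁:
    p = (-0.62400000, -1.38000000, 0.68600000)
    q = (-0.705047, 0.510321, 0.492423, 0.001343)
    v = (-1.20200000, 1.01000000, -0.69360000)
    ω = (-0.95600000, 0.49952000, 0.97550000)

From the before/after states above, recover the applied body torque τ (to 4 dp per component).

rate change Δω = (-0.05600000, -0.00048000, 0.17550000)
I·α + gyro = (-0.1800, -0.0300, 0.1800)

τ = (-0.1800, -0.0300, 0.1800)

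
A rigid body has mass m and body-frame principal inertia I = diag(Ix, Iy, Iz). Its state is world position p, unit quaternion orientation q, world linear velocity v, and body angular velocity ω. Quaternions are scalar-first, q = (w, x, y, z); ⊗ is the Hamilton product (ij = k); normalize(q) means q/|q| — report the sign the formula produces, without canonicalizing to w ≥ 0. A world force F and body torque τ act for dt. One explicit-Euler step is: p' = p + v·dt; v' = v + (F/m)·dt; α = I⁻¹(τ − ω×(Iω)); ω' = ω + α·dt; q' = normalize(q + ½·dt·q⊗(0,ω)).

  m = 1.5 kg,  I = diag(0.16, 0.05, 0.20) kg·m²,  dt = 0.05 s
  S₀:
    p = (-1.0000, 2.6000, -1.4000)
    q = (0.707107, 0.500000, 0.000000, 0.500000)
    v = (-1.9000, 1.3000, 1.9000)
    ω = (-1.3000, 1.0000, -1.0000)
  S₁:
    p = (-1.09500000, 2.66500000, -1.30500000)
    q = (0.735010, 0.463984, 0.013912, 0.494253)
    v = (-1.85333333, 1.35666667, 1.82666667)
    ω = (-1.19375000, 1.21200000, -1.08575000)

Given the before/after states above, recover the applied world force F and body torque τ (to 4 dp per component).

F = (1.4000, 1.7000, -2.2000)
τ = (0.1900, 0.1600, -0.2000)

rate change Δω = (0.10625000, 0.21200000, -0.08575000)
applied torque τ = (0.1900, 0.1600, -0.2000)
Δv = v₁−v₀ = (0.04666667, 0.05666667, -0.07333333)
m·(v₁−v₀)/dt = (1.4000, 1.7000, -2.2000)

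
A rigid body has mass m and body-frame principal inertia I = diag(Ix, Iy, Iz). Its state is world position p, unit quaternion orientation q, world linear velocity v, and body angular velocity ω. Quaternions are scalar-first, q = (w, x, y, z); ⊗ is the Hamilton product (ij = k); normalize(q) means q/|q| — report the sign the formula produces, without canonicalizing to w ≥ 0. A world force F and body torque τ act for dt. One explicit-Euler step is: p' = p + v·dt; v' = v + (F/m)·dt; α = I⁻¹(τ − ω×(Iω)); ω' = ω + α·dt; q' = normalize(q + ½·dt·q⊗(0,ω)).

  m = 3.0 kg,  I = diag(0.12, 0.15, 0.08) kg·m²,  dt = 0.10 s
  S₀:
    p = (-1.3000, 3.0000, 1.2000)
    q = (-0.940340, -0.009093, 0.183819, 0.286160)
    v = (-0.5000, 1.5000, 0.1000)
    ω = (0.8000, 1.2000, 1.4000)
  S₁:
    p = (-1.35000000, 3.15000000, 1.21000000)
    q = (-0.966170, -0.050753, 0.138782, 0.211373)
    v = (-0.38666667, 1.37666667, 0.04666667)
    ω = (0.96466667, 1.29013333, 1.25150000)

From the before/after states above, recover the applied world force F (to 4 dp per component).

F = (3.4000, -3.7000, -1.6000)

Δv = v₁−v₀ = (0.11333333, -0.12333333, -0.05333333)
F = m·Δv/dt = (3.4000, -3.7000, -1.6000)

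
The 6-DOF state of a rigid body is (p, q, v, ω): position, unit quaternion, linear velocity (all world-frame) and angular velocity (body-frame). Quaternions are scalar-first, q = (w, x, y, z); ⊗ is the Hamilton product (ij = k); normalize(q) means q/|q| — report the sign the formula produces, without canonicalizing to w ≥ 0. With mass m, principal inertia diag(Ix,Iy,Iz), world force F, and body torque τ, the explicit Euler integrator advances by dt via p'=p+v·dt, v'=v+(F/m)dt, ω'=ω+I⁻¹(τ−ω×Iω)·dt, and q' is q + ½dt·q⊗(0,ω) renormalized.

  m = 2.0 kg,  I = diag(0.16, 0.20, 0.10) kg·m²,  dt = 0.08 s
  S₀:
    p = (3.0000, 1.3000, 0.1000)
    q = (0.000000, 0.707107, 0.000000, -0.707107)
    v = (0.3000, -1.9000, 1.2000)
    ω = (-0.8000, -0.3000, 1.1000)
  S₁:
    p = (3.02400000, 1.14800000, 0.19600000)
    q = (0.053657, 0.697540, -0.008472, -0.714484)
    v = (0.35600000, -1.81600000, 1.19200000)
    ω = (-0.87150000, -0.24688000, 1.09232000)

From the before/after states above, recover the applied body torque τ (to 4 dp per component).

τ = (-0.1100, 0.0800, 0.0000)

rate change Δω = (-0.07150000, 0.05312000, -0.00768000)
precession coupling = (0.0330, -0.0528, 0.0096)
τ = I·(Δω/dt) + ω₀×(Iω₀) = (-0.1100, 0.0800, 0.0000)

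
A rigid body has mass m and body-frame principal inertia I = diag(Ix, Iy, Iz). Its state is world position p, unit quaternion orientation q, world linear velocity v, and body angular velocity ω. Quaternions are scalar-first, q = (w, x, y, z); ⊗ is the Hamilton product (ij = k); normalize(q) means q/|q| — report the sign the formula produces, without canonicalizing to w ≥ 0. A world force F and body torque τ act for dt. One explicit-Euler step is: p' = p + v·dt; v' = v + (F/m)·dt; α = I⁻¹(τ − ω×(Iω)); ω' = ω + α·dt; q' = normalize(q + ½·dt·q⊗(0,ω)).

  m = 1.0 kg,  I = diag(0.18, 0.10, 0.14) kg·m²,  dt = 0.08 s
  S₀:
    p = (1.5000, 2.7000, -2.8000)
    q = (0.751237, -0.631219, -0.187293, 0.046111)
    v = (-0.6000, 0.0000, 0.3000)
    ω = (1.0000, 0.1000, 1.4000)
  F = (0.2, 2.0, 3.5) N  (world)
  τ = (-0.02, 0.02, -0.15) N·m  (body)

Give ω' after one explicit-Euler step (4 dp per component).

gyro term ω×Iω = (0.0056, 0.0560, -0.0080)
α = I⁻¹(τ − ω×Iω) = (-0.1422, -0.3600, -1.0143)
new body rate ω' = (0.9886, 0.0712, 1.3189)

ω' = (0.9886, 0.0712, 1.3189)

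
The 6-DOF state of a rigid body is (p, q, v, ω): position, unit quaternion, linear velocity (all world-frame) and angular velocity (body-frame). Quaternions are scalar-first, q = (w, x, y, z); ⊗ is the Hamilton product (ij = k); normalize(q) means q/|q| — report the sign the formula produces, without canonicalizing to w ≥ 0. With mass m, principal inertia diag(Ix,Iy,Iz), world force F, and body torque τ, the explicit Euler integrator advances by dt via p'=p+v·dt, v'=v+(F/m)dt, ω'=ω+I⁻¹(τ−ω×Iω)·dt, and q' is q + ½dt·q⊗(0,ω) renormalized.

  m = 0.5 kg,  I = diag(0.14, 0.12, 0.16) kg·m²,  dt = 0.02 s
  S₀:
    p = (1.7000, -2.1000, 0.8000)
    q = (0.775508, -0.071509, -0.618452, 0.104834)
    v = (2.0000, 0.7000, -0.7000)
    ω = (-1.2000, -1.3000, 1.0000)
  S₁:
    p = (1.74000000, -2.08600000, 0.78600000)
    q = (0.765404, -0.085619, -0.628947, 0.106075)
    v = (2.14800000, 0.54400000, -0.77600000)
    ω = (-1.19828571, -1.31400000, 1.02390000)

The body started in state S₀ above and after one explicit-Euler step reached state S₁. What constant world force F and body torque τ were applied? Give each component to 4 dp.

Δω = ω₁−ω₀ = (0.00171429, -0.01400000, 0.02390000)
τ = I·(Δω/dt) + ω₀×(Iω₀) = (-0.0400, -0.0600, 0.1600)
v₁ − v₀ = (0.14800000, -0.15600000, -0.07600000)
m·(v₁−v₀)/dt = (3.7000, -3.9000, -1.9000)

F = (3.7000, -3.9000, -1.9000)
τ = (-0.0400, -0.0600, 0.1600)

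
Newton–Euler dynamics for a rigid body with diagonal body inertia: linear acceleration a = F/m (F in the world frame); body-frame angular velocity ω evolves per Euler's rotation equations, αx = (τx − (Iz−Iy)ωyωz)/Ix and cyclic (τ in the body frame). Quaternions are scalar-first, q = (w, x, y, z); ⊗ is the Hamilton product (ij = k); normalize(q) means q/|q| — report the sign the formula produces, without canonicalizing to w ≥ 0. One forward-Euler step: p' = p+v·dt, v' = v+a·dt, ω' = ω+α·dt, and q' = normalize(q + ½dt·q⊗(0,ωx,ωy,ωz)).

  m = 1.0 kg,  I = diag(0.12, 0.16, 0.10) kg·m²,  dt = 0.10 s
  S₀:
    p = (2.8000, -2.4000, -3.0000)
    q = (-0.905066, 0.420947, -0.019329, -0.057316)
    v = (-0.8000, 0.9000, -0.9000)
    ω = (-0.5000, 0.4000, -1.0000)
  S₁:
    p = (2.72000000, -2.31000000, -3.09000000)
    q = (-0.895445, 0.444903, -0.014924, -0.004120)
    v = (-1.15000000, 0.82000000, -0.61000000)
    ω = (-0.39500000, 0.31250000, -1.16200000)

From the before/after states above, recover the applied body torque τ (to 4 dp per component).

Δω = ω₁−ω₀ = (0.10500000, -0.08750000, -0.16200000)
ω₀×(Iω₀) = (0.0240, 0.0100, -0.0080)
τ = I·(Δω/dt) + ω₀×(Iω₀) = (0.1500, -0.1300, -0.1700)

τ = (0.1500, -0.1300, -0.1700)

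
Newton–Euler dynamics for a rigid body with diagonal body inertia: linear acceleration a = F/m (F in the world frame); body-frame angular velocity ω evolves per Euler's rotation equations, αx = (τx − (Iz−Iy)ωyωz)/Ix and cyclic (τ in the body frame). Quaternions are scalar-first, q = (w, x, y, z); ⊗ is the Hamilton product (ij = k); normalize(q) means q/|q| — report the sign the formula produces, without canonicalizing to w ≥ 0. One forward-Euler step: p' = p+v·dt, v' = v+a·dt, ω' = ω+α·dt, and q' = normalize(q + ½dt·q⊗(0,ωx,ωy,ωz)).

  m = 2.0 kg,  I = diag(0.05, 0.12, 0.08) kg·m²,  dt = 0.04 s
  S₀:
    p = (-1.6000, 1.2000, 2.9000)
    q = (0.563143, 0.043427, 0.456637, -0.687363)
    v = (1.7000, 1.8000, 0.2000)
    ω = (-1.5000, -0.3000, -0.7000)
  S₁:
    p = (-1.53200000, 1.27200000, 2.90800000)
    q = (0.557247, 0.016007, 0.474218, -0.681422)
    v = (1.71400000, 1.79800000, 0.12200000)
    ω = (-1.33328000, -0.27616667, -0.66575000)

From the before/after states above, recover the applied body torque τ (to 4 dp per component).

ω₁ − ω₀ = (0.16672000, 0.02383333, 0.03425000)
I·α + gyro = (0.2000, 0.0400, 0.1000)

τ = (0.2000, 0.0400, 0.1000)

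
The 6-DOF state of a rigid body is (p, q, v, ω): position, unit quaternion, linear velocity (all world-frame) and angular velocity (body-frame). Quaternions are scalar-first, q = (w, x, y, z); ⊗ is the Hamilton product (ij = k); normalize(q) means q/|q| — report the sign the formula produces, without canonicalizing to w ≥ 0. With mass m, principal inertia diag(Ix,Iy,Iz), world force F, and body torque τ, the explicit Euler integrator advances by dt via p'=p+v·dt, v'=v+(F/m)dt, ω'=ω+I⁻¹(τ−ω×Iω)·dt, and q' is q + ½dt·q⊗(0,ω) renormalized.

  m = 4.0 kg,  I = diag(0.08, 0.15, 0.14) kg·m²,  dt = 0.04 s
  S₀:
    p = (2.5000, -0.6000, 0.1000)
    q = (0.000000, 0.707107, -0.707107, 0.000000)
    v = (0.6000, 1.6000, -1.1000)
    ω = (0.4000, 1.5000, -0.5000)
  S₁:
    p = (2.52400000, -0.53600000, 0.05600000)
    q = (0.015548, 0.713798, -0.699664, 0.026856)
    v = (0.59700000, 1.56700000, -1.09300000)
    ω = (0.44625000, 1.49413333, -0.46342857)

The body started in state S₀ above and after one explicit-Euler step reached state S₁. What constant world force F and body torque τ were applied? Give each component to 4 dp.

F = (-0.3000, -3.3000, 0.7000)
τ = (0.1000, -0.0100, 0.1700)

ω₁ − ω₀ = (0.04625000, -0.00586667, 0.03657143)
τ = I·(Δω/dt) + ω₀×(Iω₀) = (0.1000, -0.0100, 0.1700)
Δv = v₁−v₀ = (-0.00300000, -0.03300000, 0.00700000)
applied force F = (-0.3000, -3.3000, 0.7000)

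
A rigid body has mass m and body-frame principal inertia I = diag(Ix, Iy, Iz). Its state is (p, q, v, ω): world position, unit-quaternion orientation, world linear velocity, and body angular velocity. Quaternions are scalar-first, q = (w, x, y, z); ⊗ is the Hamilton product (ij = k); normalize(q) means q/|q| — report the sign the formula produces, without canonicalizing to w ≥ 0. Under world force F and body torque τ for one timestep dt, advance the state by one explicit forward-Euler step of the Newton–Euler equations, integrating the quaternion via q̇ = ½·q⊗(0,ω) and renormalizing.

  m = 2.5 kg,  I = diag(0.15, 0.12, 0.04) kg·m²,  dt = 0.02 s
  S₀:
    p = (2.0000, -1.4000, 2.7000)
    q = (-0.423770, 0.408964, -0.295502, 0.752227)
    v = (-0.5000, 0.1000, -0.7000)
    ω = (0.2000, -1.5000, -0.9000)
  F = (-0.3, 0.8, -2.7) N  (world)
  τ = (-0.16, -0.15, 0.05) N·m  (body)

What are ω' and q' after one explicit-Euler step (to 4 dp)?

ω' = (0.1931, -1.5217, -0.8795)
q' = (-0.4222, 0.4220, -0.2839, 0.7504)

gyro term ω×Iω = (-0.1080, -0.0198, 0.0090)
angular accel α = (-0.3467, -1.0850, 1.0250)
ω' = ω + α·dt = (0.1931, -1.5217, -0.8795)
Hamilton product q⊗(0,ω) = (0.1519585, 1.3095383, 1.1541680, -0.1729526)
updated quaternion q' = (-0.4222, 0.4220, -0.2839, 0.7504)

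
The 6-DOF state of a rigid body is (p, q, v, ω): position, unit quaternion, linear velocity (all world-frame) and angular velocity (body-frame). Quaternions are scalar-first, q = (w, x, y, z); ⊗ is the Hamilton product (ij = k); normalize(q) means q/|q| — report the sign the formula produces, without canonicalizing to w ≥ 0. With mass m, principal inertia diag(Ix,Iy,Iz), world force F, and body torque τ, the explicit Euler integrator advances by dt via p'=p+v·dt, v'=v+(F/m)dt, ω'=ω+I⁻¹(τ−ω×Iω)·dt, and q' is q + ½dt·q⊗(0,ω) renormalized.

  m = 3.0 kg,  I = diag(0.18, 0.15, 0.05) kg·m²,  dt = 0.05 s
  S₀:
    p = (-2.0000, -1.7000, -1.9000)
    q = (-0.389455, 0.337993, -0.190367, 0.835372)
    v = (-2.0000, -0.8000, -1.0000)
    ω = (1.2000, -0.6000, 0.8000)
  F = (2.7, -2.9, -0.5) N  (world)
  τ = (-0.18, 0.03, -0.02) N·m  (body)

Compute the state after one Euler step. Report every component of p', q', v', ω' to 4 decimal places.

α = I⁻¹(τ − ω×Iω) = (-1.2667, -0.6320, -0.8320)
ω + α·dt = (1.1367, -0.6316, 0.7584)
Hamilton product q⊗(0,ω) = (-1.1881094, -0.1184164, 0.9657250, -0.2859194)
q + ½dt·q⊗(0,ω), renormalized = (-0.4188, 0.3348, -0.1661, 0.8276)
p' = p + v·dt = (-2.1000, -1.7400, -1.9500)
v + (F/m)dt = (-1.9550, -0.8483, -1.0083)

p' = (-2.1000, -1.7400, -1.9500)
q' = (-0.4188, 0.3348, -0.1661, 0.8276)
v' = (-1.9550, -0.8483, -1.0083)
ω' = (1.1367, -0.6316, 0.7584)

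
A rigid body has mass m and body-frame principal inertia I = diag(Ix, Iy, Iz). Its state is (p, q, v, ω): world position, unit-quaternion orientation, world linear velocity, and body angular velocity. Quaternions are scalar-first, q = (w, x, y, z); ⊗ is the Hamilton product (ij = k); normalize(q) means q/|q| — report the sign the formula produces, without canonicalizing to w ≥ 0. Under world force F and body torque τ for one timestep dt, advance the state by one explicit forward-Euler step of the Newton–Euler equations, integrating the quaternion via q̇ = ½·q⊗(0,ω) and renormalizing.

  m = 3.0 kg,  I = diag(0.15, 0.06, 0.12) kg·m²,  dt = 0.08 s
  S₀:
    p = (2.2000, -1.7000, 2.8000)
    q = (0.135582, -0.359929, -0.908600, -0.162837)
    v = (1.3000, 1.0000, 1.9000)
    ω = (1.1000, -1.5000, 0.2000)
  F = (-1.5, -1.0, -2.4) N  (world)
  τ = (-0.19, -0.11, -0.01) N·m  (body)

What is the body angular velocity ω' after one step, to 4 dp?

(τ − ω×Iω)/I = (-1.1467, -1.9433, -1.3208)
ω + α·dt = (1.0083, -1.6555, 0.0943)

ω' = (1.0083, -1.6555, 0.0943)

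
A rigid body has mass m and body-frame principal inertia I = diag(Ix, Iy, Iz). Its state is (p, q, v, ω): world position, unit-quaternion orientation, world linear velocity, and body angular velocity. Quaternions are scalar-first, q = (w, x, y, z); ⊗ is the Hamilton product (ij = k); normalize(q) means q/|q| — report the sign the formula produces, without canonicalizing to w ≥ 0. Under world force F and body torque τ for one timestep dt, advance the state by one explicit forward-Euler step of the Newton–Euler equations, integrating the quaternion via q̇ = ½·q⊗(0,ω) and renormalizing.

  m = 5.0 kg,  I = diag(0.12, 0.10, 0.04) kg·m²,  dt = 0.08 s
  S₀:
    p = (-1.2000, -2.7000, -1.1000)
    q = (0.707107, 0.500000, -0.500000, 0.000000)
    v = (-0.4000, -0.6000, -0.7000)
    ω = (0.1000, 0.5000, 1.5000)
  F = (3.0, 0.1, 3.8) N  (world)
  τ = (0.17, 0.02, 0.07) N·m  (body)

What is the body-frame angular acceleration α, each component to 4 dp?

ω×(Iω) gyroscopic = (-0.0450, 0.0120, -0.0010)
(τ − ω×Iω)/I = (1.7917, 0.0800, 1.7750)

α = (1.7917, 0.0800, 1.7750)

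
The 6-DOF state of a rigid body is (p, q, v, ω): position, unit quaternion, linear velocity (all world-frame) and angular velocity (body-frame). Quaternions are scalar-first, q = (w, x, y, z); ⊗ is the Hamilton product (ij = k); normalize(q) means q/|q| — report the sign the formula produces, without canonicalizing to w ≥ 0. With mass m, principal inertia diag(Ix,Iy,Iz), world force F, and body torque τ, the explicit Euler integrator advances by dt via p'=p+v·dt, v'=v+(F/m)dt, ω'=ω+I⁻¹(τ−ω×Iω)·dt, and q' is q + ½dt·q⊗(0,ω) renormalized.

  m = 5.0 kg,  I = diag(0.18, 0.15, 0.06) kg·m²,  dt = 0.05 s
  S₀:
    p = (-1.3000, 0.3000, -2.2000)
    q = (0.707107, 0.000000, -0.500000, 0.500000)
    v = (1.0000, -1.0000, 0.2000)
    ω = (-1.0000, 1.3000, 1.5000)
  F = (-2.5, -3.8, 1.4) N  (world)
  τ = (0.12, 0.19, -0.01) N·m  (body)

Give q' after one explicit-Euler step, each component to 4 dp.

q' = (0.7035, -0.0526, -0.4888, 0.5132)

2q̇ = q⊗(0,ω) = (-0.1000000, -2.1071070, 0.4192391, 0.5606605)
q + ½dt·q⊗(0,ω), renormalized = (0.7035, -0.0526, -0.4888, 0.5132)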